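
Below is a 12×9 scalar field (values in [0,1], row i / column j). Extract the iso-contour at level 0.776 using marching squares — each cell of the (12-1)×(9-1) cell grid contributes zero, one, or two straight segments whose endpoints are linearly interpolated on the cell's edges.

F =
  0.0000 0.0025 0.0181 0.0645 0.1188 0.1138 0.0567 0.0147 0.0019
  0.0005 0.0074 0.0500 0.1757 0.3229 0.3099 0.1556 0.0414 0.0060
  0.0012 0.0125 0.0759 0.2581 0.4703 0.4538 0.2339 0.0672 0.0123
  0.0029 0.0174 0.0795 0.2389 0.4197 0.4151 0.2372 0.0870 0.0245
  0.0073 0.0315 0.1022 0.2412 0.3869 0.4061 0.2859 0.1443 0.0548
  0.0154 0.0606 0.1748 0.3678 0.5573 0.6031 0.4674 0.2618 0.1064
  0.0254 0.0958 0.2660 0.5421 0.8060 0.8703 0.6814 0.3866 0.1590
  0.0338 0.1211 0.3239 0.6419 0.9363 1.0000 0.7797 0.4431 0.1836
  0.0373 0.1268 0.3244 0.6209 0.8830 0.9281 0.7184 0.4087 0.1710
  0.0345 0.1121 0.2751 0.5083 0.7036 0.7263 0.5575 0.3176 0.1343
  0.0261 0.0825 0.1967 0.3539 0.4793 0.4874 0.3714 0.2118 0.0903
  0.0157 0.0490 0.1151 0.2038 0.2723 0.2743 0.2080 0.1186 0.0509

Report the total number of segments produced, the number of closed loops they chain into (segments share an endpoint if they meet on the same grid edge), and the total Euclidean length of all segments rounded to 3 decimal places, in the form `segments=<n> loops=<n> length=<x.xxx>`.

segments=12 loops=1 length=8.847

cell (5,3): code 0100 → (5.879,4.000)–(6.000,3.886)
cell (5,4): code 1100 → (5.647,5.000)–(5.879,4.000)
cell (5,5): code 1000 → (6.000,5.499)–(5.647,5.000)
cell (6,3): code 0110 → (6.000,3.886)–(7.000,3.456)
cell (6,5): code 1101 → (6.962,6.000)–(6.000,5.499)
cell (6,6): code 1000 → (7.000,6.011)–(6.962,6.000)
cell (7,3): code 0110 → (7.000,3.456)–(8.000,3.592)
cell (7,5): code 1011 → (8.000,5.725)–(7.060,6.000)
cell (7,6): code 0001 → (7.060,6.000)–(7.000,6.011)
cell (8,3): code 0010 → (8.000,3.592)–(8.596,4.000)
cell (8,4): code 0011 → (8.596,4.000)–(8.754,5.000)
cell (8,5): code 0001 → (8.754,5.000)–(8.000,5.725)
total: 12 segments, chained into 1 closed loop(s), length Σ = 8.847316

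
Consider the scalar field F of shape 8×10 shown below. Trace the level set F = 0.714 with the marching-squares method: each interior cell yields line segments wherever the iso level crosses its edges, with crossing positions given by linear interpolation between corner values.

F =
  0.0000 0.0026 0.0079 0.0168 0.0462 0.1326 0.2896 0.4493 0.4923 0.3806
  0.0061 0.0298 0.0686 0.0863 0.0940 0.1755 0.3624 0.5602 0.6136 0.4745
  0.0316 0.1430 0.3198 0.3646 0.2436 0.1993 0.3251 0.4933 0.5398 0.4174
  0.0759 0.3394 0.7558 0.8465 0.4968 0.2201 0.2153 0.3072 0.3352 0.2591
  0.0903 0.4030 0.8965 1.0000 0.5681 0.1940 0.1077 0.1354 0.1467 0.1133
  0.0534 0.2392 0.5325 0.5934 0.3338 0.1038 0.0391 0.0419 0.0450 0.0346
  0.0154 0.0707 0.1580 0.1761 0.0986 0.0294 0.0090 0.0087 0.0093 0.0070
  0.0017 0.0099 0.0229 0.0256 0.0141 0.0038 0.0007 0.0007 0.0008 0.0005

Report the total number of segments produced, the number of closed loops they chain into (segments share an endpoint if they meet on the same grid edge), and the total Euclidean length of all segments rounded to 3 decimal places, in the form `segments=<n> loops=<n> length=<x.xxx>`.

segments=8 loops=1 length=6.307

cell (2,1): code 0100 → (2.904,2.000)–(3.000,1.900)
cell (2,2): code 1100 → (2.725,3.000)–(2.904,2.000)
cell (2,3): code 1000 → (3.000,3.379)–(2.725,3.000)
cell (3,1): code 0110 → (3.000,1.900)–(4.000,1.630)
cell (3,3): code 1001 → (4.000,3.662)–(3.000,3.379)
cell (4,1): code 0010 → (4.000,1.630)–(4.501,2.000)
cell (4,2): code 0011 → (4.501,2.000)–(4.703,3.000)
cell (4,3): code 0001 → (4.703,3.000)–(4.000,3.662)
total: 8 segments, chained into 1 closed loop(s), length Σ = 6.307137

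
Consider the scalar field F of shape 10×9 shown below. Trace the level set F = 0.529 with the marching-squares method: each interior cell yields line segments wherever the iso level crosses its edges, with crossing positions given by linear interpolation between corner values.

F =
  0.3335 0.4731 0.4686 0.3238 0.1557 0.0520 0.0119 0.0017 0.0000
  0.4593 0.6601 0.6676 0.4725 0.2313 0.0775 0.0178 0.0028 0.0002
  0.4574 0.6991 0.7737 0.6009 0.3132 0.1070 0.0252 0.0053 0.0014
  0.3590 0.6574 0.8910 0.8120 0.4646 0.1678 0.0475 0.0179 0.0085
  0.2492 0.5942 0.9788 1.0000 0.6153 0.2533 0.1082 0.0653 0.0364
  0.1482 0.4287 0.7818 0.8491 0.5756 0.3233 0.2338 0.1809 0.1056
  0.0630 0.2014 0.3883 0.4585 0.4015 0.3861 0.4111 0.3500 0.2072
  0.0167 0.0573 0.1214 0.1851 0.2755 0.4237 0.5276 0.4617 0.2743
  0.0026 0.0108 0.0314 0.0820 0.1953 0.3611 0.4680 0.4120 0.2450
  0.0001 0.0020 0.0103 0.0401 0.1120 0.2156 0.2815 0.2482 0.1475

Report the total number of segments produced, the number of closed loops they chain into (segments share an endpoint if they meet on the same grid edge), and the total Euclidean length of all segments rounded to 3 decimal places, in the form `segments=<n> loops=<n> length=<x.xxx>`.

cell (0,0): code 0100 → (0.299,1.000)–(1.000,0.347)
cell (0,1): code 1100 → (0.304,2.000)–(0.299,1.000)
cell (0,2): code 1000 → (1.000,2.710)–(0.304,2.000)
cell (1,0): code 0110 → (1.000,0.347)–(2.000,0.296)
cell (1,2): code 1101 → (1.440,3.000)–(1.000,2.710)
cell (1,3): code 1000 → (2.000,3.250)–(1.440,3.000)
cell (2,0): code 0110 → (2.000,0.296)–(3.000,0.570)
cell (2,3): code 1001 → (3.000,3.815)–(2.000,3.250)
cell (3,0): code 0110 → (3.000,0.570)–(4.000,0.811)
cell (3,3): code 1101 → (3.427,4.000)–(3.000,3.815)
cell (3,4): code 1000 → (4.000,4.238)–(3.427,4.000)
cell (4,0): code 0010 → (4.000,0.811)–(4.394,1.000)
cell (4,1): code 0111 → (4.394,1.000)–(5.000,1.284)
cell (4,4): code 1001 → (5.000,4.185)–(4.000,4.238)
cell (5,1): code 0010 → (5.000,1.284)–(5.642,2.000)
cell (5,2): code 0011 → (5.642,2.000)–(5.820,3.000)
cell (5,3): code 0011 → (5.820,3.000)–(5.268,4.000)
cell (5,4): code 0001 → (5.268,4.000)–(5.000,4.185)
total: 18 segments, chained into 1 closed loop(s), length Σ = 14.946665

segments=18 loops=1 length=14.947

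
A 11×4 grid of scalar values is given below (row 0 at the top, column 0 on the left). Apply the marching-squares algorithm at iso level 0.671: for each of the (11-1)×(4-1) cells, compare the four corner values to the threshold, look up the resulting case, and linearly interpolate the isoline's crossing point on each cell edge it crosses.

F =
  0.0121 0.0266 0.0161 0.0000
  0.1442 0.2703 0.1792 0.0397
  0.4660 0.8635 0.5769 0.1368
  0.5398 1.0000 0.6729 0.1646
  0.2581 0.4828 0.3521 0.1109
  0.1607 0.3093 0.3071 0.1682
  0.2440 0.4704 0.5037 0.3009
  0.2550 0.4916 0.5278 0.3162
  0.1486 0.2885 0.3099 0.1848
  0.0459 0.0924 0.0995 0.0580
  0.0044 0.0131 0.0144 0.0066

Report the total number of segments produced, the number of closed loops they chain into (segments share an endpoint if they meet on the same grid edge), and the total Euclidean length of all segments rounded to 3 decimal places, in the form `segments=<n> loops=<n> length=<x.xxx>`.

cell (1,0): code 0100 → (1.675,1.000)–(2.000,0.516)
cell (1,1): code 1000 → (2.000,1.672)–(1.675,1.000)
cell (2,0): code 0110 → (2.000,0.516)–(3.000,0.285)
cell (2,1): code 1101 → (2.980,2.000)–(2.000,1.672)
cell (2,2): code 1000 → (3.000,2.004)–(2.980,2.000)
cell (3,0): code 0010 → (3.000,0.285)–(3.636,1.000)
cell (3,1): code 0011 → (3.636,1.000)–(3.006,2.000)
cell (3,2): code 0001 → (3.006,2.000)–(3.000,2.004)
total: 8 segments, chained into 1 closed loop(s), length Σ = 5.554986

segments=8 loops=1 length=5.555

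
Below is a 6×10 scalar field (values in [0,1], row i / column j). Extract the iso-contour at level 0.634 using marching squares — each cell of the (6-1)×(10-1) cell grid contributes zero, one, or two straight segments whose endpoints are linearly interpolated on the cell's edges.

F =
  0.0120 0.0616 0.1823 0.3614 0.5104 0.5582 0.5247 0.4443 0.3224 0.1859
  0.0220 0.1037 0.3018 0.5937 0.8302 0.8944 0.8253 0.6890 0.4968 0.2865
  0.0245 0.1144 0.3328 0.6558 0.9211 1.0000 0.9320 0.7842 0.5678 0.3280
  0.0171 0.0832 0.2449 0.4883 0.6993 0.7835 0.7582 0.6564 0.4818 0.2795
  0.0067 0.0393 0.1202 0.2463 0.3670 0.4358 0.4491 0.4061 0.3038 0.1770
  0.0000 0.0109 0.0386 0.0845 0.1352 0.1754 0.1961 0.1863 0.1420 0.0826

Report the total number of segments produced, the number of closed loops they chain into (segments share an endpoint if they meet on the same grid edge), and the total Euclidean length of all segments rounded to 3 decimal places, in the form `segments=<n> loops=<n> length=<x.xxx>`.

cell (0,3): code 0100 → (0.386,4.000)–(1.000,3.170)
cell (0,4): code 1100 → (0.225,5.000)–(0.386,4.000)
cell (0,5): code 1100 → (0.364,6.000)–(0.225,5.000)
cell (0,6): code 1100 → (0.775,7.000)–(0.364,6.000)
cell (0,7): code 1000 → (1.000,7.286)–(0.775,7.000)
cell (1,2): code 0100 → (1.649,3.000)–(2.000,2.933)
cell (1,3): code 1110 → (1.000,3.170)–(1.649,3.000)
cell (1,7): code 1001 → (2.000,7.694)–(1.000,7.286)
cell (2,2): code 0010 → (2.000,2.933)–(2.130,3.000)
cell (2,3): code 0111 → (2.130,3.000)–(3.000,3.691)
cell (2,7): code 1001 → (3.000,7.128)–(2.000,7.694)
cell (3,3): code 0010 → (3.000,3.691)–(3.197,4.000)
cell (3,4): code 0011 → (3.197,4.000)–(3.430,5.000)
cell (3,5): code 0011 → (3.430,5.000)–(3.402,6.000)
cell (3,6): code 0011 → (3.402,6.000)–(3.089,7.000)
cell (3,7): code 0001 → (3.089,7.000)–(3.000,7.128)
total: 16 segments, chained into 1 closed loop(s), length Σ = 12.612028

segments=16 loops=1 length=12.612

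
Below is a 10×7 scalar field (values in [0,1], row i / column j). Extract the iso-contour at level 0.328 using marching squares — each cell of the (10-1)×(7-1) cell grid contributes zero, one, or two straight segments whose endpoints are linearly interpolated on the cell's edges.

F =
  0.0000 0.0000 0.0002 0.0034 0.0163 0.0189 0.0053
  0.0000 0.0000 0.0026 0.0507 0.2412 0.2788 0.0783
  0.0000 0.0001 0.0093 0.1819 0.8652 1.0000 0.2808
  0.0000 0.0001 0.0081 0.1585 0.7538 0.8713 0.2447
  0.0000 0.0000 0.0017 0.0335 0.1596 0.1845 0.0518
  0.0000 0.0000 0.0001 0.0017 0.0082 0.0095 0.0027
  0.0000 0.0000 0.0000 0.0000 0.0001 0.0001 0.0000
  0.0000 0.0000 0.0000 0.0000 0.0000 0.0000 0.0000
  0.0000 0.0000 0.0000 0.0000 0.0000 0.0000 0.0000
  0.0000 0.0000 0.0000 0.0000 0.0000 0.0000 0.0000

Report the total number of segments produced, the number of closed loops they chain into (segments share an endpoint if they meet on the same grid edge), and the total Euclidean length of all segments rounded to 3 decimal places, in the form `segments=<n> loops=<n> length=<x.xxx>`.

segments=8 loops=1 length=8.682

cell (1,3): code 0100 → (1.139,4.000)–(2.000,3.214)
cell (1,4): code 1100 → (1.068,5.000)–(1.139,4.000)
cell (1,5): code 1000 → (2.000,5.934)–(1.068,5.000)
cell (2,3): code 0110 → (2.000,3.214)–(3.000,3.285)
cell (2,5): code 1001 → (3.000,5.867)–(2.000,5.934)
cell (3,3): code 0010 → (3.000,3.285)–(3.717,4.000)
cell (3,4): code 0011 → (3.717,4.000)–(3.791,5.000)
cell (3,5): code 0001 → (3.791,5.000)–(3.000,5.867)
total: 8 segments, chained into 1 closed loop(s), length Σ = 8.681662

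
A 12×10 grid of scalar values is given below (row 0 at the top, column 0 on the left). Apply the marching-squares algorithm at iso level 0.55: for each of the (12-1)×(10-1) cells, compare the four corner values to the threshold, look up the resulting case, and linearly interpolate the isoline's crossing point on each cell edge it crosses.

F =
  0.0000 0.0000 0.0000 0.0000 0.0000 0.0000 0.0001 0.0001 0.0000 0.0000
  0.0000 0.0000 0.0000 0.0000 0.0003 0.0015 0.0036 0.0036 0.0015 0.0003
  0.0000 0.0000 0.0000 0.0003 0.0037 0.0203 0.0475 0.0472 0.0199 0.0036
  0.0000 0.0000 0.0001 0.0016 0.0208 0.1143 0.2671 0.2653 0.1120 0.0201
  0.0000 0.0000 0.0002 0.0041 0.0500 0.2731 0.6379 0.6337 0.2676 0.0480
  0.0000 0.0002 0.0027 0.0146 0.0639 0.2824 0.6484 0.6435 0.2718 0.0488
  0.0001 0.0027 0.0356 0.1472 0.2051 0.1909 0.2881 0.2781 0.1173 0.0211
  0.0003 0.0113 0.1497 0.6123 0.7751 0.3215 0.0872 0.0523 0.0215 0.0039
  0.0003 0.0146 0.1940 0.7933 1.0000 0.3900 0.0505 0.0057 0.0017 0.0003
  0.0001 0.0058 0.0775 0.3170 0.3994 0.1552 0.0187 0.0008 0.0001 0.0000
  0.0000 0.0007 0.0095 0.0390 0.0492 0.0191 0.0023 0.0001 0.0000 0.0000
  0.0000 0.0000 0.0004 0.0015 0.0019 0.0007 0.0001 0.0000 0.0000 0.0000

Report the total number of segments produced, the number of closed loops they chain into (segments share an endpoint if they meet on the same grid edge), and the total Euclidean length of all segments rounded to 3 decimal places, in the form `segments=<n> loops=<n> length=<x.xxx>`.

segments=16 loops=2 length=12.058

cell (3,5): code 0100 → (3.763,6.000)–(4.000,5.759)
cell (3,6): code 1100 → (3.773,7.000)–(3.763,6.000)
cell (3,7): code 1000 → (4.000,7.229)–(3.773,7.000)
cell (4,5): code 0110 → (4.000,5.759)–(5.000,5.731)
cell (4,7): code 1001 → (5.000,7.252)–(4.000,7.229)
cell (5,5): code 0010 → (5.000,5.731)–(5.273,6.000)
cell (5,6): code 0011 → (5.273,6.000)–(5.256,7.000)
cell (5,7): code 0001 → (5.256,7.000)–(5.000,7.252)
cell (6,2): code 0100 → (6.866,3.000)–(7.000,2.865)
cell (6,3): code 1100 → (6.605,4.000)–(6.866,3.000)
cell (6,4): code 1000 → (7.000,4.496)–(6.605,4.000)
cell (7,2): code 0110 → (7.000,2.865)–(8.000,2.594)
cell (7,4): code 1001 → (8.000,4.738)–(7.000,4.496)
cell (8,2): code 0010 → (8.000,2.594)–(8.511,3.000)
cell (8,3): code 0011 → (8.511,3.000)–(8.749,4.000)
cell (8,4): code 0001 → (8.749,4.000)–(8.000,4.738)
total: 16 segments, chained into 2 closed loop(s), length Σ = 12.057760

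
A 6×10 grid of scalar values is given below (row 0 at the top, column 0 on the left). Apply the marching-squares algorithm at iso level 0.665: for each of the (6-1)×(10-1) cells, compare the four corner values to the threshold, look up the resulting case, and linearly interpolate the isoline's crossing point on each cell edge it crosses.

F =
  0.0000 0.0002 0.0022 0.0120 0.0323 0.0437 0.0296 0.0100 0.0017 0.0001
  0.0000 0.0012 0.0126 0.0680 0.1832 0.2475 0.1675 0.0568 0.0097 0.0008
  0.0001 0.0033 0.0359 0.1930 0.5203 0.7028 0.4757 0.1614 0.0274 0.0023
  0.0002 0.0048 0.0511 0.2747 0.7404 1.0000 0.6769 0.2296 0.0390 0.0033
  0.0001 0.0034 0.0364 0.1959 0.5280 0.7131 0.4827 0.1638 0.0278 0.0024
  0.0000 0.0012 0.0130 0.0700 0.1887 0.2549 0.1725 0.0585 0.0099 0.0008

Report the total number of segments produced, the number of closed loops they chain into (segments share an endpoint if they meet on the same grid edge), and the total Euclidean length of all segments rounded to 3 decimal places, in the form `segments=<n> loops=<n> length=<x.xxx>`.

cell (1,4): code 0100 → (1.917,5.000)–(2.000,4.793)
cell (1,5): code 1000 → (2.000,5.166)–(1.917,5.000)
cell (2,3): code 0100 → (2.657,4.000)–(3.000,3.838)
cell (2,4): code 1110 → (2.000,4.793)–(2.657,4.000)
cell (2,5): code 1101 → (2.941,6.000)–(2.000,5.166)
cell (2,6): code 1000 → (3.000,6.027)–(2.941,6.000)
cell (3,3): code 0010 → (3.000,3.838)–(3.355,4.000)
cell (3,4): code 0111 → (3.355,4.000)–(4.000,4.740)
cell (3,5): code 1011 → (4.000,5.209)–(3.061,6.000)
cell (3,6): code 0001 → (3.061,6.000)–(3.000,6.027)
cell (4,4): code 0010 → (4.000,4.740)–(4.105,5.000)
cell (4,5): code 0001 → (4.105,5.000)–(4.000,5.209)
total: 12 segments, chained into 1 closed loop(s), length Σ = 6.320242

segments=12 loops=1 length=6.320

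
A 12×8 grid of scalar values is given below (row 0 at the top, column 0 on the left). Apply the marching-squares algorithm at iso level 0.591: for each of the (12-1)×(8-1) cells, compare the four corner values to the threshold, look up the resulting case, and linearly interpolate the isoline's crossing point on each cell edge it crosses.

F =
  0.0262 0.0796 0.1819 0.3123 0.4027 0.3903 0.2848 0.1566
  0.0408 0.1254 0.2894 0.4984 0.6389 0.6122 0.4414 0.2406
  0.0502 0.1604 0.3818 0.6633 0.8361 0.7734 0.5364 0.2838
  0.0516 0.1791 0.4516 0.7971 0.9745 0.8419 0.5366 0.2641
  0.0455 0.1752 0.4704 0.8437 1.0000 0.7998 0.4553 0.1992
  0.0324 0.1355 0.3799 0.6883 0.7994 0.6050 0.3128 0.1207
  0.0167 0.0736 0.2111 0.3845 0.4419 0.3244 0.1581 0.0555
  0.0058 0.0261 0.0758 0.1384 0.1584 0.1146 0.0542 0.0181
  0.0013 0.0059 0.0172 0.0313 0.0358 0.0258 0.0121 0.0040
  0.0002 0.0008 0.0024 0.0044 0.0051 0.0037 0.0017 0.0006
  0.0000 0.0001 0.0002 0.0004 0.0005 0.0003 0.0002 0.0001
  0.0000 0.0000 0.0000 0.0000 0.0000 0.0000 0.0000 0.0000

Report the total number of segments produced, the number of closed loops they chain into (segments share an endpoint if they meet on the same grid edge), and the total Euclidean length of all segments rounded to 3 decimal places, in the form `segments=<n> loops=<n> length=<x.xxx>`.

segments=16 loops=1 length=13.101

cell (0,3): code 0100 → (0.797,4.000)–(1.000,3.659)
cell (0,4): code 1100 → (0.904,5.000)–(0.797,4.000)
cell (0,5): code 1000 → (1.000,5.124)–(0.904,5.000)
cell (1,2): code 0100 → (1.562,3.000)–(2.000,2.743)
cell (1,3): code 1110 → (1.000,3.659)–(1.562,3.000)
cell (1,5): code 1001 → (2.000,5.770)–(1.000,5.124)
cell (2,2): code 0110 → (2.000,2.743)–(3.000,2.403)
cell (2,5): code 1001 → (3.000,5.822)–(2.000,5.770)
cell (3,2): code 0110 → (3.000,2.403)–(4.000,2.323)
cell (3,5): code 1001 → (4.000,5.606)–(3.000,5.822)
cell (4,2): code 0110 → (4.000,2.323)–(5.000,2.685)
cell (4,5): code 1001 → (5.000,5.048)–(4.000,5.606)
cell (5,2): code 0010 → (5.000,2.685)–(5.320,3.000)
cell (5,3): code 0011 → (5.320,3.000)–(5.583,4.000)
cell (5,4): code 0011 → (5.583,4.000)–(5.050,5.000)
cell (5,5): code 0001 → (5.050,5.000)–(5.000,5.048)
total: 16 segments, chained into 1 closed loop(s), length Σ = 13.101414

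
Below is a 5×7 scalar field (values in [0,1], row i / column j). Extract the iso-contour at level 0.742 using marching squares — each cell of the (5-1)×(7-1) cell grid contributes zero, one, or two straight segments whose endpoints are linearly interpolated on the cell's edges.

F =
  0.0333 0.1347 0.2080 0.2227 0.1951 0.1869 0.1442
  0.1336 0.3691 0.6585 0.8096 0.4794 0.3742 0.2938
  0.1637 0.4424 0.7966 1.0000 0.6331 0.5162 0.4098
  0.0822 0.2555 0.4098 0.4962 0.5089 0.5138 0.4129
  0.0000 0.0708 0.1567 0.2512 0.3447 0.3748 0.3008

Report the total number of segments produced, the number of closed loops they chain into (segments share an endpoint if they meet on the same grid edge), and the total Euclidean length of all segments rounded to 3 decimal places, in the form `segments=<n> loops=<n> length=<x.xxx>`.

segments=8 loops=1 length=5.203

cell (0,2): code 0100 → (0.885,3.000)–(1.000,2.553)
cell (0,3): code 1000 → (1.000,3.205)–(0.885,3.000)
cell (1,1): code 0100 → (1.605,2.000)–(2.000,1.846)
cell (1,2): code 1110 → (1.000,2.553)–(1.605,2.000)
cell (1,3): code 1001 → (2.000,3.703)–(1.000,3.205)
cell (2,1): code 0010 → (2.000,1.846)–(2.141,2.000)
cell (2,2): code 0011 → (2.141,2.000)–(2.512,3.000)
cell (2,3): code 0001 → (2.512,3.000)–(2.000,3.703)
total: 8 segments, chained into 1 closed loop(s), length Σ = 5.203207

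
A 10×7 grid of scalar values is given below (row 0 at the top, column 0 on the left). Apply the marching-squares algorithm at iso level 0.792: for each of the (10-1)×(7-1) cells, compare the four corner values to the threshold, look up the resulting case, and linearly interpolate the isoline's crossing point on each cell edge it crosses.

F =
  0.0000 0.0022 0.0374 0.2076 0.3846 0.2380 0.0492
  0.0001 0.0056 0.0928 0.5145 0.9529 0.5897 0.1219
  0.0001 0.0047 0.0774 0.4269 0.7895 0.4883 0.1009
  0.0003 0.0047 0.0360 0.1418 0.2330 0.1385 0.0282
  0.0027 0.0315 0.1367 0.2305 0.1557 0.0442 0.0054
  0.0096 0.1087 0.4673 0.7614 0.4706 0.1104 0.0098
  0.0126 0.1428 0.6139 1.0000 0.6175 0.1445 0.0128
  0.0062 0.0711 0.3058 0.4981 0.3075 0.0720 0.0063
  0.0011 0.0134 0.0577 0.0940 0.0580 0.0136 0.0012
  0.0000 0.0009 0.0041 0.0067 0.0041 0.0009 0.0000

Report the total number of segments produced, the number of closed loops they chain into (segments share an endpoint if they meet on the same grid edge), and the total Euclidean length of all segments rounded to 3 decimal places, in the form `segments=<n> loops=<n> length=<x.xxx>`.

segments=8 loops=2 length=6.536

cell (0,3): code 0100 → (0.717,4.000)–(1.000,3.633)
cell (0,4): code 1000 → (1.000,4.443)–(0.717,4.000)
cell (1,3): code 0010 → (1.000,3.633)–(1.985,4.000)
cell (1,4): code 0001 → (1.985,4.000)–(1.000,4.443)
cell (5,2): code 0100 → (5.128,3.000)–(6.000,2.461)
cell (5,3): code 1000 → (6.000,3.544)–(5.128,3.000)
cell (6,2): code 0010 → (6.000,2.461)–(6.414,3.000)
cell (6,3): code 0001 → (6.414,3.000)–(6.000,3.544)
total: 8 segments, chained into 2 closed loop(s), length Σ = 6.535542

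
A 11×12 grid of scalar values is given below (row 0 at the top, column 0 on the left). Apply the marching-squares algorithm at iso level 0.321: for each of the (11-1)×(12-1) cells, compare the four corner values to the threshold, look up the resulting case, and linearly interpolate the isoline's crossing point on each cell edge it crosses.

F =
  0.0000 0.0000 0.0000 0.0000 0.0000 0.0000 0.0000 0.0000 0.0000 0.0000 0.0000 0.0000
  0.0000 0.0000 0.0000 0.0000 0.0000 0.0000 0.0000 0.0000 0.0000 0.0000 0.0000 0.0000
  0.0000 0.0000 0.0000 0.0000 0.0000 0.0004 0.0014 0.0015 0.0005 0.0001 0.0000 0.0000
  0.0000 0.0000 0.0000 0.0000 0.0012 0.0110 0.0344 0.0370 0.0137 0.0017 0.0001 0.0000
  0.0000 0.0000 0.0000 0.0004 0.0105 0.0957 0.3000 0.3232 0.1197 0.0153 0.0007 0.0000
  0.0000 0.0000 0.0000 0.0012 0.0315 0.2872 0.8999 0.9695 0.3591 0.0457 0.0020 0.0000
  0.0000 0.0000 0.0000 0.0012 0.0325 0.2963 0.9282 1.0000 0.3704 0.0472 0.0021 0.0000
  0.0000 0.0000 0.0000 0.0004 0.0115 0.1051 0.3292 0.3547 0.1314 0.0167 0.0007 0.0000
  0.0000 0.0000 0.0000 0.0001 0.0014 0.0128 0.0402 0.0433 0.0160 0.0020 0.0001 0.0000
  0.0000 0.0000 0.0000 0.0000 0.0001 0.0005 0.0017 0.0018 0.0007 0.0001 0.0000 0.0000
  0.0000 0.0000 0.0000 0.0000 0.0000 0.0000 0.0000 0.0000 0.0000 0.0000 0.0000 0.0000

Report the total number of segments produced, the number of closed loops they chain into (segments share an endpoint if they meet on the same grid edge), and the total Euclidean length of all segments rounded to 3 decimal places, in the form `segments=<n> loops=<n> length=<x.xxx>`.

segments=14 loops=1 length=9.880

cell (3,6): code 0100 → (3.992,7.000)–(4.000,6.905)
cell (3,7): code 1000 → (4.000,7.011)–(3.992,7.000)
cell (4,5): code 0100 → (4.035,6.000)–(5.000,5.055)
cell (4,6): code 1110 → (4.000,6.905)–(4.035,6.000)
cell (4,7): code 1101 → (4.841,8.000)–(4.000,7.011)
cell (4,8): code 1000 → (5.000,8.122)–(4.841,8.000)
cell (5,5): code 0110 → (5.000,5.055)–(6.000,5.039)
cell (5,8): code 1001 → (6.000,8.153)–(5.000,8.122)
cell (6,5): code 0110 → (6.000,5.039)–(7.000,5.963)
cell (6,7): code 1011 → (7.000,7.151)–(6.207,8.000)
cell (6,8): code 0001 → (6.207,8.000)–(6.000,8.153)
cell (7,5): code 0010 → (7.000,5.963)–(7.028,6.000)
cell (7,6): code 0011 → (7.028,6.000)–(7.108,7.000)
cell (7,7): code 0001 → (7.108,7.000)–(7.000,7.151)
total: 14 segments, chained into 1 closed loop(s), length Σ = 9.879975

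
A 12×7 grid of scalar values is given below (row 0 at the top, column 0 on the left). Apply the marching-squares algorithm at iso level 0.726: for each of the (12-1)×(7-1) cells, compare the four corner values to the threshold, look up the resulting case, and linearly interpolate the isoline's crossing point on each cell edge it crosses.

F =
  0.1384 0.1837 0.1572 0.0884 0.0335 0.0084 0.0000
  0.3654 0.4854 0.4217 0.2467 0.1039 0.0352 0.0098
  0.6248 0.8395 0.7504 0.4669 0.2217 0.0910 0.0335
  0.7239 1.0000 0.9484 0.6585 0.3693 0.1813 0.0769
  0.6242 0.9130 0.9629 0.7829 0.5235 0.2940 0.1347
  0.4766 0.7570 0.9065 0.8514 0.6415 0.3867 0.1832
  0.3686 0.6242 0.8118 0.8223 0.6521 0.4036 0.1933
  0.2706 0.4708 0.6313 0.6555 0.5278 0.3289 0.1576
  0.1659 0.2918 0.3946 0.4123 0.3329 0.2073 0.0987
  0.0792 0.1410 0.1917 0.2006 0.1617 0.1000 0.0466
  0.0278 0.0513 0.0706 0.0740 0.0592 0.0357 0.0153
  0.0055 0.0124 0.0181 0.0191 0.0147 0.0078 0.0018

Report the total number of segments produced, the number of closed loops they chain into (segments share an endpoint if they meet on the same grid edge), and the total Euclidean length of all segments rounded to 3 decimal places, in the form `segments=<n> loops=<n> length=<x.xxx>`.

segments=16 loops=1 length=13.105

cell (1,0): code 0100 → (1.679,1.000)–(2.000,0.471)
cell (1,1): code 1100 → (1.926,2.000)–(1.679,1.000)
cell (1,2): code 1000 → (2.000,2.086)–(1.926,2.000)
cell (2,0): code 0110 → (2.000,0.471)–(3.000,0.008)
cell (2,2): code 1001 → (3.000,2.767)–(2.000,2.086)
cell (3,0): code 0110 → (3.000,0.008)–(4.000,0.352)
cell (3,2): code 1101 → (3.543,3.000)–(3.000,2.767)
cell (3,3): code 1000 → (4.000,3.219)–(3.543,3.000)
cell (4,0): code 0110 → (4.000,0.352)–(5.000,0.889)
cell (4,3): code 1001 → (5.000,3.597)–(4.000,3.219)
cell (5,0): code 0010 → (5.000,0.889)–(5.233,1.000)
cell (5,1): code 0111 → (5.233,1.000)–(6.000,1.543)
cell (5,3): code 1001 → (6.000,3.566)–(5.000,3.597)
cell (6,1): code 0010 → (6.000,1.543)–(6.475,2.000)
cell (6,2): code 0011 → (6.475,2.000)–(6.577,3.000)
cell (6,3): code 0001 → (6.577,3.000)–(6.000,3.566)
total: 16 segments, chained into 1 closed loop(s), length Σ = 13.104815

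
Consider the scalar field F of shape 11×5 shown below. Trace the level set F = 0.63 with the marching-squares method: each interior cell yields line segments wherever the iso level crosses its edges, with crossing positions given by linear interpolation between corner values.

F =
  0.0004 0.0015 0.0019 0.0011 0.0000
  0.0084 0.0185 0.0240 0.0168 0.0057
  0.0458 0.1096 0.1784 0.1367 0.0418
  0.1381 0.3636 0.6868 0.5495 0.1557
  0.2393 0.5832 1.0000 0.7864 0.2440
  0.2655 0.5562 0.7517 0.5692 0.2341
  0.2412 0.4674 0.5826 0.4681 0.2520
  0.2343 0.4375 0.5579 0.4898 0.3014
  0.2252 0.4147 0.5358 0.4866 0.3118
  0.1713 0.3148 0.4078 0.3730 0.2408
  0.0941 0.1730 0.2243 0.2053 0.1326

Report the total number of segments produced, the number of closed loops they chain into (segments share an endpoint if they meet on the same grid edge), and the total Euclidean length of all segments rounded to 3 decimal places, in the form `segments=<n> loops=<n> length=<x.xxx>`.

cell (2,1): code 0100 → (2.888,2.000)–(3.000,1.824)
cell (2,2): code 1000 → (3.000,2.414)–(2.888,2.000)
cell (3,1): code 0110 → (3.000,1.824)–(4.000,1.112)
cell (3,2): code 1101 → (3.340,3.000)–(3.000,2.414)
cell (3,3): code 1000 → (4.000,3.288)–(3.340,3.000)
cell (4,1): code 0110 → (4.000,1.112)–(5.000,1.377)
cell (4,2): code 1011 → (5.000,2.667)–(4.720,3.000)
cell (4,3): code 0001 → (4.720,3.000)–(4.000,3.288)
cell (5,1): code 0010 → (5.000,1.377)–(5.720,2.000)
cell (5,2): code 0001 → (5.720,2.000)–(5.000,2.667)
total: 10 segments, chained into 1 closed loop(s), length Σ = 7.440482

segments=10 loops=1 length=7.440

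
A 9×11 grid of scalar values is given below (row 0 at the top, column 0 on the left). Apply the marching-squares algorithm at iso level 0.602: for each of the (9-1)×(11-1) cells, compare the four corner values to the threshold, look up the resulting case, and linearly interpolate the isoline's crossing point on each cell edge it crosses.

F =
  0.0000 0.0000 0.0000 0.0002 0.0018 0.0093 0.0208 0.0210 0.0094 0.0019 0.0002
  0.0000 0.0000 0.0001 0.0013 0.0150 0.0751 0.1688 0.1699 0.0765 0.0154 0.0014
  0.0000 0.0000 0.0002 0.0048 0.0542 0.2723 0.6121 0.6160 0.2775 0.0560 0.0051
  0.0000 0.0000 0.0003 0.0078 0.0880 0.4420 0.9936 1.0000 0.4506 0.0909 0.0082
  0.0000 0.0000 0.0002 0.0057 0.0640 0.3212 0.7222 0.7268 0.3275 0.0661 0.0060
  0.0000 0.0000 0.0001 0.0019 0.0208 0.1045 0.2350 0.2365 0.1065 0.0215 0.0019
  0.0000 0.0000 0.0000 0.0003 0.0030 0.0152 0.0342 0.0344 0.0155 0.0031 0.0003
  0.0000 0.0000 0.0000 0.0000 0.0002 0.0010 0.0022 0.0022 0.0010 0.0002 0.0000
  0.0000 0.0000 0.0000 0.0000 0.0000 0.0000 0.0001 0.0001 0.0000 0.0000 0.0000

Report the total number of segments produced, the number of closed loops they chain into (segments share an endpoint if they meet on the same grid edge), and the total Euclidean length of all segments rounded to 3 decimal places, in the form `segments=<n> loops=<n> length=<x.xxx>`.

segments=10 loops=1 length=7.464

cell (1,5): code 0100 → (1.977,6.000)–(2.000,5.970)
cell (1,6): code 1100 → (1.969,7.000)–(1.977,6.000)
cell (1,7): code 1000 → (2.000,7.041)–(1.969,7.000)
cell (2,5): code 0110 → (2.000,5.970)–(3.000,5.290)
cell (2,7): code 1001 → (3.000,7.724)–(2.000,7.041)
cell (3,5): code 0110 → (3.000,5.290)–(4.000,5.700)
cell (3,7): code 1001 → (4.000,7.313)–(3.000,7.724)
cell (4,5): code 0010 → (4.000,5.700)–(4.247,6.000)
cell (4,6): code 0011 → (4.247,6.000)–(4.255,7.000)
cell (4,7): code 0001 → (4.255,7.000)–(4.000,7.313)
total: 10 segments, chained into 1 closed loop(s), length Σ = 7.463543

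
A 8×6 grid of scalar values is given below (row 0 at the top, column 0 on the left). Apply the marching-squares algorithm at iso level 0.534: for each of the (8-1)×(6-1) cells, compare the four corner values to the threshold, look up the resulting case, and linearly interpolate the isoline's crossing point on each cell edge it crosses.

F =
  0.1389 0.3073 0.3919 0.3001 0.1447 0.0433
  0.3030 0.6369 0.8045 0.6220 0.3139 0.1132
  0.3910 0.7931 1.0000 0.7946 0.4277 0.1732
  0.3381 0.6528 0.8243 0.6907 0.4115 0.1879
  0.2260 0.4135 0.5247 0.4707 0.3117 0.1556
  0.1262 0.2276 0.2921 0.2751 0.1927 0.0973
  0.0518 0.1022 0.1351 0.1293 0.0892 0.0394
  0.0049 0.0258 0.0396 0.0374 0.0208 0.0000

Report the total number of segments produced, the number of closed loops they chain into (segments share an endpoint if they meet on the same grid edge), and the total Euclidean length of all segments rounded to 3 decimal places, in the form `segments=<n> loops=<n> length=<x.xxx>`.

cell (0,0): code 0100 → (0.688,1.000)–(1.000,0.692)
cell (0,1): code 1100 → (0.344,2.000)–(0.688,1.000)
cell (0,2): code 1100 → (0.727,3.000)–(0.344,2.000)
cell (0,3): code 1000 → (1.000,3.286)–(0.727,3.000)
cell (1,0): code 0110 → (1.000,0.692)–(2.000,0.356)
cell (1,3): code 1001 → (2.000,3.710)–(1.000,3.286)
cell (2,0): code 0110 → (2.000,0.356)–(3.000,0.622)
cell (2,3): code 1001 → (3.000,3.561)–(2.000,3.710)
cell (3,0): code 0010 → (3.000,0.622)–(3.496,1.000)
cell (3,1): code 0011 → (3.496,1.000)–(3.969,2.000)
cell (3,2): code 0011 → (3.969,2.000)–(3.712,3.000)
cell (3,3): code 0001 → (3.712,3.000)–(3.000,3.561)
total: 12 segments, chained into 1 closed loop(s), length Σ = 10.818322

segments=12 loops=1 length=10.818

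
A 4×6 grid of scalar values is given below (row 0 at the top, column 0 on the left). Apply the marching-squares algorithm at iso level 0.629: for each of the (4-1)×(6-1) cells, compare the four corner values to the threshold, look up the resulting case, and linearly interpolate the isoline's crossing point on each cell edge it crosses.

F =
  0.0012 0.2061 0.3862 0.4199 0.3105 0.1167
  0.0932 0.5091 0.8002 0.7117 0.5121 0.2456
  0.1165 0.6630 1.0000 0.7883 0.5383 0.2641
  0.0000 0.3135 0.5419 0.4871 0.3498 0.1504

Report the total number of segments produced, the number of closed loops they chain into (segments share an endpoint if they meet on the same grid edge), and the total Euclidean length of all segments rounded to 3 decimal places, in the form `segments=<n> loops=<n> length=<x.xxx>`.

segments=10 loops=1 length=7.575

cell (0,1): code 0100 → (0.586,2.000)–(1.000,1.412)
cell (0,2): code 1100 → (0.717,3.000)–(0.586,2.000)
cell (0,3): code 1000 → (1.000,3.414)–(0.717,3.000)
cell (1,0): code 0100 → (1.779,1.000)–(2.000,0.938)
cell (1,1): code 1110 → (1.000,1.412)–(1.779,1.000)
cell (1,3): code 1001 → (2.000,3.637)–(1.000,3.414)
cell (2,0): code 0010 → (2.000,0.938)–(2.097,1.000)
cell (2,1): code 0011 → (2.097,1.000)–(2.810,2.000)
cell (2,2): code 0011 → (2.810,2.000)–(2.529,3.000)
cell (2,3): code 0001 → (2.529,3.000)–(2.000,3.637)
total: 10 segments, chained into 1 closed loop(s), length Σ = 7.574880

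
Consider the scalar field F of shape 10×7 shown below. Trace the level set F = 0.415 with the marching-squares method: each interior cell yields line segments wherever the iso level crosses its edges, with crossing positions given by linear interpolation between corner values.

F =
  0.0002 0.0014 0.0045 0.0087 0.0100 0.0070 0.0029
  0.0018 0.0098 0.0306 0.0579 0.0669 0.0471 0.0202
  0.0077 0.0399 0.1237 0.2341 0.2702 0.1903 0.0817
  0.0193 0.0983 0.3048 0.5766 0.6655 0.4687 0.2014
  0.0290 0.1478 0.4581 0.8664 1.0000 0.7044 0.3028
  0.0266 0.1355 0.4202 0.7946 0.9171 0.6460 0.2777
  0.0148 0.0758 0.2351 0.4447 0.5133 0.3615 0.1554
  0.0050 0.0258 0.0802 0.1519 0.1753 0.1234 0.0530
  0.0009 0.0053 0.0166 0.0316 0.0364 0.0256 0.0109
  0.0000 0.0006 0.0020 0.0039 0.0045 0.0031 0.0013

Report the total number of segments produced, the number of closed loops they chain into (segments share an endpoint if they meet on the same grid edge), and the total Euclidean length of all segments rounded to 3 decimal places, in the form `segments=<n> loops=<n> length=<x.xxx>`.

cell (2,2): code 0100 → (2.528,3.000)–(3.000,2.405)
cell (2,3): code 1100 → (2.366,4.000)–(2.528,3.000)
cell (2,4): code 1100 → (2.807,5.000)–(2.366,4.000)
cell (2,5): code 1000 → (3.000,5.201)–(2.807,5.000)
cell (3,1): code 0100 → (3.719,2.000)–(4.000,1.861)
cell (3,2): code 1110 → (3.000,2.405)–(3.719,2.000)
cell (3,5): code 1001 → (4.000,5.721)–(3.000,5.201)
cell (4,1): code 0110 → (4.000,1.861)–(5.000,1.982)
cell (4,5): code 1001 → (5.000,5.627)–(4.000,5.721)
cell (5,1): code 0010 → (5.000,1.982)–(5.028,2.000)
cell (5,2): code 0111 → (5.028,2.000)–(6.000,2.858)
cell (5,4): code 1011 → (6.000,4.648)–(5.812,5.000)
cell (5,5): code 0001 → (5.812,5.000)–(5.000,5.627)
cell (6,2): code 0010 → (6.000,2.858)–(6.101,3.000)
cell (6,3): code 0011 → (6.101,3.000)–(6.291,4.000)
cell (6,4): code 0001 → (6.291,4.000)–(6.000,4.648)
total: 16 segments, chained into 1 closed loop(s), length Σ = 12.078400

segments=16 loops=1 length=12.078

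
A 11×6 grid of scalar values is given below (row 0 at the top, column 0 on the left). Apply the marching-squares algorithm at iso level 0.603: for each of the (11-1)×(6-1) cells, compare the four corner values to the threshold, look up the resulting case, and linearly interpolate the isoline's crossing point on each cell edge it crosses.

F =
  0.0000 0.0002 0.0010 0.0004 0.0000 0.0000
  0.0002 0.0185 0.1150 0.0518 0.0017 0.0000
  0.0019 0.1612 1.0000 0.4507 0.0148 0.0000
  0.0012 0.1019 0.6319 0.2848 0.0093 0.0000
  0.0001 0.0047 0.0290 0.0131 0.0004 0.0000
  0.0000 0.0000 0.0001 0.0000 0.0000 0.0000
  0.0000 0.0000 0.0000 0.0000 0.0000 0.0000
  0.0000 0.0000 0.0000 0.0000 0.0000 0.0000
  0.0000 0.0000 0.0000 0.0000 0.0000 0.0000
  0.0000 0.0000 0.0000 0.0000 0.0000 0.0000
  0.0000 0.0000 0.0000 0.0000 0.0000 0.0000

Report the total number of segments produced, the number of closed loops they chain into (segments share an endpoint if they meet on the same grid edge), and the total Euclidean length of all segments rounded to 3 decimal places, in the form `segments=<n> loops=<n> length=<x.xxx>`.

cell (1,1): code 0100 → (1.551,2.000)–(2.000,1.527)
cell (1,2): code 1000 → (2.000,2.723)–(1.551,2.000)
cell (2,1): code 0110 → (2.000,1.527)–(3.000,1.945)
cell (2,2): code 1001 → (3.000,2.083)–(2.000,2.723)
cell (3,1): code 0010 → (3.000,1.945)–(3.048,2.000)
cell (3,2): code 0001 → (3.048,2.000)–(3.000,2.083)
total: 6 segments, chained into 1 closed loop(s), length Σ = 3.942542

segments=6 loops=1 length=3.943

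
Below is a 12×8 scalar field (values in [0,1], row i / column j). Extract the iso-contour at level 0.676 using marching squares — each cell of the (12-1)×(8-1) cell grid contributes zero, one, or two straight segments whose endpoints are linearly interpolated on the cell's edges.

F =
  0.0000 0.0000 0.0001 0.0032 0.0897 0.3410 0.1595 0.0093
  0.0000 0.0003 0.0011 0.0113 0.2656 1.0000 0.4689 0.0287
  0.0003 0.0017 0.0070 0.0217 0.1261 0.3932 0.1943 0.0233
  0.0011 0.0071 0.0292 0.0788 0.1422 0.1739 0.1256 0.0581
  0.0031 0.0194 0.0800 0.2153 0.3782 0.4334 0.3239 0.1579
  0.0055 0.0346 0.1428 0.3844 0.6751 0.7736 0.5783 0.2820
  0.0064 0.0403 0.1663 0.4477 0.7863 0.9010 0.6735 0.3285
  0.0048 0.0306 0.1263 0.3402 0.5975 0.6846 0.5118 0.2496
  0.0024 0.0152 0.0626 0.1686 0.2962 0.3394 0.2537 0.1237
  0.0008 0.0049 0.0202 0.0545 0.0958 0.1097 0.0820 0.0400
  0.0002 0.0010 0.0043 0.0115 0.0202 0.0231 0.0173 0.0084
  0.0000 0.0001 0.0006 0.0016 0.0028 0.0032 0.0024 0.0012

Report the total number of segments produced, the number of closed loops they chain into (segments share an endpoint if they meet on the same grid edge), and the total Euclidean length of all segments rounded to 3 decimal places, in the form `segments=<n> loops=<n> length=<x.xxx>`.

segments=14 loops=2 length=9.916

cell (0,4): code 0100 → (0.508,5.000)–(1.000,4.559)
cell (0,5): code 1000 → (1.000,5.610)–(0.508,5.000)
cell (1,4): code 0010 → (1.000,4.559)–(1.534,5.000)
cell (1,5): code 0001 → (1.534,5.000)–(1.000,5.610)
cell (4,4): code 0100 → (4.713,5.000)–(5.000,4.009)
cell (4,5): code 1000 → (5.000,5.500)–(4.713,5.000)
cell (5,3): code 0100 → (5.008,4.000)–(6.000,3.674)
cell (5,4): code 1110 → (5.000,4.009)–(5.008,4.000)
cell (5,5): code 1001 → (6.000,5.989)–(5.000,5.500)
cell (6,3): code 0010 → (6.000,3.674)–(6.584,4.000)
cell (6,4): code 0111 → (6.584,4.000)–(7.000,4.901)
cell (6,5): code 1001 → (7.000,5.050)–(6.000,5.989)
cell (7,4): code 0010 → (7.000,4.901)–(7.025,5.000)
cell (7,5): code 0001 → (7.025,5.000)–(7.000,5.050)
total: 14 segments, chained into 2 closed loop(s), length Σ = 9.915602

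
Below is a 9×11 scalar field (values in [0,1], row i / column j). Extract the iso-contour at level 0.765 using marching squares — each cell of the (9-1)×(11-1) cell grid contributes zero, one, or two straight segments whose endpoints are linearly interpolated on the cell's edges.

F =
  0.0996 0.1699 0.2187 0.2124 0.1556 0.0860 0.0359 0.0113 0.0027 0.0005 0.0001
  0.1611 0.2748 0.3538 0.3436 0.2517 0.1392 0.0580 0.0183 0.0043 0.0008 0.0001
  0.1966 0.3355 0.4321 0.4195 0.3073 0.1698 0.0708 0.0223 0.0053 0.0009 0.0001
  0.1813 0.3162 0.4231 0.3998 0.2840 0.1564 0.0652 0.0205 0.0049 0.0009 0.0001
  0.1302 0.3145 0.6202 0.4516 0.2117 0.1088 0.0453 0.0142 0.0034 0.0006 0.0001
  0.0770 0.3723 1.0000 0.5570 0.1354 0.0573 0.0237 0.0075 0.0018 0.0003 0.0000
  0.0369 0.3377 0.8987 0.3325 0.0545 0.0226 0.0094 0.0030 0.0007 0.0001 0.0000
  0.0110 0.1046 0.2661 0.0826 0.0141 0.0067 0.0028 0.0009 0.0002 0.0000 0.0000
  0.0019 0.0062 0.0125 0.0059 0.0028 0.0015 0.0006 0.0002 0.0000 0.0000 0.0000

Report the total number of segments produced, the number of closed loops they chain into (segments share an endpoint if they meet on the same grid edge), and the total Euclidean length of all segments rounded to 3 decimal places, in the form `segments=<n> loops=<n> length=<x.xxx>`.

segments=6 loops=1 length=4.225

cell (4,1): code 0100 → (4.381,2.000)–(5.000,1.626)
cell (4,2): code 1000 → (5.000,2.530)–(4.381,2.000)
cell (5,1): code 0110 → (5.000,1.626)–(6.000,1.762)
cell (5,2): code 1001 → (6.000,2.236)–(5.000,2.530)
cell (6,1): code 0010 → (6.000,1.762)–(6.211,2.000)
cell (6,2): code 0001 → (6.211,2.000)–(6.000,2.236)
total: 6 segments, chained into 1 closed loop(s), length Σ = 4.225286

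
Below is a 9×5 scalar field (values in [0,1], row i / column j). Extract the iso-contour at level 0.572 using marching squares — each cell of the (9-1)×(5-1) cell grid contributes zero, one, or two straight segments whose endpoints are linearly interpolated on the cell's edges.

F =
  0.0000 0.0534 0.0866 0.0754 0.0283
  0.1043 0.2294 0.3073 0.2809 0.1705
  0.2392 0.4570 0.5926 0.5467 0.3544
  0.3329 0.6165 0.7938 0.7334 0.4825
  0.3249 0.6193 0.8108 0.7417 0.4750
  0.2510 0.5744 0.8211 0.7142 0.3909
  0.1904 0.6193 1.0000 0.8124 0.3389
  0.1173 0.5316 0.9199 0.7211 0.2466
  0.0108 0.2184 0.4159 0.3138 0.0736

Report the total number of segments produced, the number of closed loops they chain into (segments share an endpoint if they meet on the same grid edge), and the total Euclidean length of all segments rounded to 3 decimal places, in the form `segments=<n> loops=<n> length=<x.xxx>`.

segments=18 loops=1 length=14.446

cell (1,1): code 0100 → (1.928,2.000)–(2.000,1.848)
cell (1,2): code 1000 → (2.000,2.449)–(1.928,2.000)
cell (2,0): code 0100 → (2.721,1.000)–(3.000,0.843)
cell (2,1): code 1110 → (2.000,1.848)–(2.721,1.000)
cell (2,2): code 1101 → (2.136,3.000)–(2.000,2.449)
cell (2,3): code 1000 → (3.000,3.643)–(2.136,3.000)
cell (3,0): code 0110 → (3.000,0.843)–(4.000,0.839)
cell (3,3): code 1001 → (4.000,3.636)–(3.000,3.643)
cell (4,0): code 0110 → (4.000,0.839)–(5.000,0.993)
cell (4,3): code 1001 → (5.000,3.440)–(4.000,3.636)
cell (5,0): code 0110 → (5.000,0.993)–(6.000,0.890)
cell (5,3): code 1001 → (6.000,3.508)–(5.000,3.440)
cell (6,0): code 0010 → (6.000,0.890)–(6.539,1.000)
cell (6,1): code 0111 → (6.539,1.000)–(7.000,1.104)
cell (6,3): code 1001 → (7.000,3.314)–(6.000,3.508)
cell (7,1): code 0010 → (7.000,1.104)–(7.690,2.000)
cell (7,2): code 0011 → (7.690,2.000)–(7.366,3.000)
cell (7,3): code 0001 → (7.366,3.000)–(7.000,3.314)
total: 18 segments, chained into 1 closed loop(s), length Σ = 14.445606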